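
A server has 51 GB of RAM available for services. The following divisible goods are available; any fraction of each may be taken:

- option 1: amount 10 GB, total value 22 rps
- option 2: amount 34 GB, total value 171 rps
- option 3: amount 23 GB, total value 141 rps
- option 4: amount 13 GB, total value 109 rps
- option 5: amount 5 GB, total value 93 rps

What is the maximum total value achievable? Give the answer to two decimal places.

Take in order of value per unit:
- option 5 (93/5 per unit): all 5 → value 93, running total 93.00
- option 4 (109/13 per unit): all 13 → value 109, running total 202.00
- option 3 (141/23 per unit): all 23 → value 141, running total 343.00
- option 2 (171/34 per unit): 10 of 34 → value 10×171/34 = 50.2941, running total 393.29
Total 393.29.

393.29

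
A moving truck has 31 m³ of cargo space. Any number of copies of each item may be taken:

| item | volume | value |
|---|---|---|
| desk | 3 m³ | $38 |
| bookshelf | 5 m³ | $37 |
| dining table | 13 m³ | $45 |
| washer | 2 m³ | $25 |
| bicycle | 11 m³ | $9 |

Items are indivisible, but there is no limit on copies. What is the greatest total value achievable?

Best value-per-unit is desk at 38/3; filling with it alone gives 10×38 = 380.
Optimal mix: 9×desk + 2×washer → volume 31, value 392.

$392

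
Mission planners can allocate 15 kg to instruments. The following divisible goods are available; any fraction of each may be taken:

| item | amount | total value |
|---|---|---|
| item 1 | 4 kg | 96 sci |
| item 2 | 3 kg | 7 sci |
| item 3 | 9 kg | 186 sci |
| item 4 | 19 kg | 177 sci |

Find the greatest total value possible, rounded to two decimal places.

Take in order of value per unit:
- item 1 (96/4 per unit): all 4 → value 96, running total 96.00
- item 3 (186/9 per unit): all 9 → value 186, running total 282.00
- item 4 (177/19 per unit): 2 of 19 → value 2×177/19 = 18.6316, running total 300.63
Total 300.63.

300.63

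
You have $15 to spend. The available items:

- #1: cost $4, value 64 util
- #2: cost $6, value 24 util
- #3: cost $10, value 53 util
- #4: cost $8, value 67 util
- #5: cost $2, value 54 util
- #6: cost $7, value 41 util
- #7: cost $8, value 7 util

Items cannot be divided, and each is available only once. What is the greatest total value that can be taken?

This is a 0/1 knapsack; check combinations near the capacity.
- #1+#4+#5: cost 4+8+2=14, value 64+67+54=185
- #1+#5+#6: cost 4+2+7=13, value 64+54+41=159
- #1+#2+#5: cost 4+6+2=12, value 64+24+54=142
- #1+#4: cost 4+8=12, value 64+67=131
Best: 185 util.

185 util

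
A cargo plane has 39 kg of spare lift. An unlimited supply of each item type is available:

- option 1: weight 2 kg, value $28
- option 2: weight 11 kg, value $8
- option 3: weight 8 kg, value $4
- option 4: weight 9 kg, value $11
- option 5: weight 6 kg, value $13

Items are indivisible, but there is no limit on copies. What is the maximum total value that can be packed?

Best value-per-unit is option 1 at 28/2, and filling with it alone uses weight 19×2=38. No mix of the others beats 19×28 = 532.

$532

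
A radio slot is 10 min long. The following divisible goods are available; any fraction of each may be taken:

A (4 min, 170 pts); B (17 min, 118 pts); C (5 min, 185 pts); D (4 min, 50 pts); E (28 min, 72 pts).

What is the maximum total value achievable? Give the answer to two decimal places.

367.50

Take in order of value per unit:
- A (170/4 per unit): all 4 → value 170, running total 170.00
- C (185/5 per unit): all 5 → value 185, running total 355.00
- D (50/4 per unit): 1 of 4 → value 1×50/4 = 12.5000, running total 367.50
Total 367.50.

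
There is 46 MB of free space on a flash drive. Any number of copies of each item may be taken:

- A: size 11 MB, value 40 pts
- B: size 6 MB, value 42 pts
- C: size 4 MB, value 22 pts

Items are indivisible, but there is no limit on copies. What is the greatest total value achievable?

316 pts

Best value-per-unit is B at 42/6; filling with it alone gives 7×42 = 294.
Optimal mix: 7×B + 1×C → size 46, value 316.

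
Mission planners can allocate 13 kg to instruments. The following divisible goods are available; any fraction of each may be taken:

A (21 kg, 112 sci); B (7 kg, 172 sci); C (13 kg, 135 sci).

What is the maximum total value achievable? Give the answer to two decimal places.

Take in order of value per unit:
- B (172/7 per unit): all 7 → value 172, running total 172.00
- C (135/13 per unit): 6 of 13 → value 6×135/13 = 62.3077, running total 234.31
Total 234.31.

234.31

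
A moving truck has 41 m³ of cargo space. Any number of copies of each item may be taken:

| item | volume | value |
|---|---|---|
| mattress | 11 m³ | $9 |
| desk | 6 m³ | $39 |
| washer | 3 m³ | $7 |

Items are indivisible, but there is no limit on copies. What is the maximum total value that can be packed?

Best value-per-unit is desk at 39/6; filling with it alone gives 6×39 = 234.
Optimal mix: 6×desk + 1×washer → volume 39, value 241.

$241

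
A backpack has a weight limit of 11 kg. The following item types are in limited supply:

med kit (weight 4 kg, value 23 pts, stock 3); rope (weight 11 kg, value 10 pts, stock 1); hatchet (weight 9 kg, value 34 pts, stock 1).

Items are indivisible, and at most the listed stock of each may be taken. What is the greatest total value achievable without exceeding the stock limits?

46 pts

Best selections within weight 11 and stock limits:
- 2×med kit: weight 8, value 46
- 1×hatchet: weight 9, value 34
- 1×med kit: weight 4, value 23
- 1×rope: weight 11, value 10
Best: 46 pts.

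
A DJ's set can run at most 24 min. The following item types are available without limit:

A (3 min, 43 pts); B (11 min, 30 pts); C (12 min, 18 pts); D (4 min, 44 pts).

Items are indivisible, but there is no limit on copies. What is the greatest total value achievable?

Best value-per-unit is A at 43/3, and filling with it alone uses duration 8×3=24. No mix of the others beats 8×43 = 344.

344 pts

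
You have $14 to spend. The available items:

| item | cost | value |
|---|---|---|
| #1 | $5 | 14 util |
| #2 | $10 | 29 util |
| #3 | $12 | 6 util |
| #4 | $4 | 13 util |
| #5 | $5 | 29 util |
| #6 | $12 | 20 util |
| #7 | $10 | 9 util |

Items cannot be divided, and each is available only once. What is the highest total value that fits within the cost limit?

Check high-value combinations within $14:
- #1+#4+#5: cost 5+4+5=14, value 14+13+29=56
- #1+#5: cost 5+5=10, value 14+29=43
- #4+#5: cost 4+5=9, value 13+29=42
- #2+#4: cost 10+4=14, value 29+13=42
- #5: cost 5, value 29
Best: 56 util.

56 util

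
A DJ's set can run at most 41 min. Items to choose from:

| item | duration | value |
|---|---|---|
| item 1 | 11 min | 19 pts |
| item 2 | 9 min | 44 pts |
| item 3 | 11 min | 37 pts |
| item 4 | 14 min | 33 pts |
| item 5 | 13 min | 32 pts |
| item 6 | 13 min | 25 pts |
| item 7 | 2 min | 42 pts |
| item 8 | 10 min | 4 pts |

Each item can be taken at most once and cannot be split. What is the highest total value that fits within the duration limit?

This is a 0/1 knapsack; check combinations near the capacity.
- item 2+item 3+item 4+item 7: duration 9+11+14+2=36, value 44+37+33+42=156
- item 2+item 3+item 5+item 7: duration 9+11+13+2=35, value 44+37+32+42=155
- item 2+item 4+item 5+item 7: duration 9+14+13+2=38, value 44+33+32+42=151
- item 2+item 3+item 6+item 7: duration 9+11+13+2=35, value 44+37+25+42=148
- item 2+item 4+item 6+item 7: duration 9+14+13+2=38, value 44+33+25+42=144
Best: 156 pts.

156 pts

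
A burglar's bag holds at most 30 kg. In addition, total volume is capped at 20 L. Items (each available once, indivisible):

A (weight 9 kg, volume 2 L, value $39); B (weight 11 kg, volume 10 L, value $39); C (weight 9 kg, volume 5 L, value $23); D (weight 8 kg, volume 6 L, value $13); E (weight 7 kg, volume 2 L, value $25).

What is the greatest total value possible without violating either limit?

Feasible sets respecting both limits:
- A+B+E: weight 27, volume 14, value 103
- A+B+C: weight 29, volume 17, value 101
- A+B+D: weight 28, volume 18, value 91
- A+C+E: weight 25, volume 9, value 87
Best: $103.

$103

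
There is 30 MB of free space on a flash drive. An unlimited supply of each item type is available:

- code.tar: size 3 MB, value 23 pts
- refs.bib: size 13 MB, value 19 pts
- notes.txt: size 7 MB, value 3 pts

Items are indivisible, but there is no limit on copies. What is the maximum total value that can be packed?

Best value-per-unit is code.tar at 23/3, and filling with it alone uses size 10×3=30. No mix of the others beats 10×23 = 230.

230 pts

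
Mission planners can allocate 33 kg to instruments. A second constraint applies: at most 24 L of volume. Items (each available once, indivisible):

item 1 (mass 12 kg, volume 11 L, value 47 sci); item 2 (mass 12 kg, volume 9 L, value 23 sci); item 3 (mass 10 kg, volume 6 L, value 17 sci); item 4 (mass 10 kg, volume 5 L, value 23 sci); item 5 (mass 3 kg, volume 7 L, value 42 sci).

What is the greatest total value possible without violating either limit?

112 sci

Feasible sets respecting both limits:
- item 1+item 4+item 5: mass 25, volume 23, value 112
- item 1+item 3+item 5: mass 25, volume 24, value 106
- item 1+item 5: mass 15, volume 18, value 89
Best: 112 sci.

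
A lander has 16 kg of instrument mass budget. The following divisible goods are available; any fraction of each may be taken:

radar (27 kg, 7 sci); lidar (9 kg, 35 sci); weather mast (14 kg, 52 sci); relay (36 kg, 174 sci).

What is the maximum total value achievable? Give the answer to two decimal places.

Take in order of value per unit:
- relay (174/36 per unit): 16 of 36 → value 16×174/36 = 77.3333, running total 77.33
Total 77.33.

77.33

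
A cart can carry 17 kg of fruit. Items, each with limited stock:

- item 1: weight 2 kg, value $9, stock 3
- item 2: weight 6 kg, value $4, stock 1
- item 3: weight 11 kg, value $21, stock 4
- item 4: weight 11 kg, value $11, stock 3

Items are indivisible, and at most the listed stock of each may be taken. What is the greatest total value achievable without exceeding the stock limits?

$48

Top feasible selections:
- 3×item 1 + 1×item 3: weight 17, value 48
- 2×item 1 + 1×item 3: weight 15, value 39
- 3×item 1 + 1×item 4: weight 17, value 38
Best: $48.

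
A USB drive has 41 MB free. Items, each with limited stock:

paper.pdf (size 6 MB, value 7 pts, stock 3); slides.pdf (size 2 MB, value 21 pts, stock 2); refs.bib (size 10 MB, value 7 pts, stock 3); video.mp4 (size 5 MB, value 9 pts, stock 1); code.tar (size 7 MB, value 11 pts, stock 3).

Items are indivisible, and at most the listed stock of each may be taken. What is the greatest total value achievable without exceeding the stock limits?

Top feasible selections:
- 3×paper.pdf + 2×slides.pdf + 1×video.mp4 + 2×code.tar: size 41, value 94
- 1×paper.pdf + 2×slides.pdf + 1×video.mp4 + 3×code.tar: size 36, value 91
Best: 94 pts.

94 pts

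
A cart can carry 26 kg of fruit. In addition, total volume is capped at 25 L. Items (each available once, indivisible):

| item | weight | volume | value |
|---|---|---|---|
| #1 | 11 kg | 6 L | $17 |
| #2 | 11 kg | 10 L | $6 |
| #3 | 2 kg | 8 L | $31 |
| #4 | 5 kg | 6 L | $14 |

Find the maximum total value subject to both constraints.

$62

Feasible sets respecting both limits:
- #1+#3+#4: weight 18, volume 20, value 62
- #1+#2+#3: weight 24, volume 24, value 54
- #2+#3+#4: weight 18, volume 24, value 51
Best: $62.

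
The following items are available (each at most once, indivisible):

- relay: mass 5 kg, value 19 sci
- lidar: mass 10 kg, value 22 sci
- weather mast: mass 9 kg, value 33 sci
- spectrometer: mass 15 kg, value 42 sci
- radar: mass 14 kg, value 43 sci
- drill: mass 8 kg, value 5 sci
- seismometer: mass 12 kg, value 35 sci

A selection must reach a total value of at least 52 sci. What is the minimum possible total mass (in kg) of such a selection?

Subsets with value ≥ 52, sorted by total mass:
- relay+weather mast: mass 14, value 52
- relay+seismometer: mass 17, value 54
- relay+radar: mass 19, value 62
Minimum mass: 14 kg.

14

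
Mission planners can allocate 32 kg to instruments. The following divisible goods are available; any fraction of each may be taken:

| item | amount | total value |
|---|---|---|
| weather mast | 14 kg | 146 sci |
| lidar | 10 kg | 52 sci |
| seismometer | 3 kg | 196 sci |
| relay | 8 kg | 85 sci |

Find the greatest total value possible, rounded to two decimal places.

Take in order of value per unit:
- seismometer (196/3 per unit): all 3 → value 196, running total 196.00
- relay (85/8 per unit): all 8 → value 85, running total 281.00
- weather mast (146/14 per unit): all 14 → value 146, running total 427.00
- lidar (52/10 per unit): 7 of 10 → value 7×52/10 = 36.4000, running total 463.40
Total 463.40.

463.40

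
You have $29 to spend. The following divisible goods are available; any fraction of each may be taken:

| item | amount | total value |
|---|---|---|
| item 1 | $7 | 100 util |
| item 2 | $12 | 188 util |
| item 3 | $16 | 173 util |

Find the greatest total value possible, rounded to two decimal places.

396.13

Take in order of value per unit:
- item 2 (188/12 per unit): all 12 → value 188, running total 188.00
- item 1 (100/7 per unit): all 7 → value 100, running total 288.00
- item 3 (173/16 per unit): 10 of 16 → value 10×173/16 = 108.1250, running total 396.13
Total 396.13.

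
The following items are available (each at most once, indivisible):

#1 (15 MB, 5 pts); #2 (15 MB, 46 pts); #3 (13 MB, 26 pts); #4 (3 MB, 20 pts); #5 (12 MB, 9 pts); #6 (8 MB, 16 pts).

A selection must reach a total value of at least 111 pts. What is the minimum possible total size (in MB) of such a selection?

51

Subsets with value ≥ 111, sorted by total size:
- #2+#3+#4+#5+#6: size 51, value 117
- #1+#2+#3+#4+#6: size 54, value 113
Minimum size: 51 MB.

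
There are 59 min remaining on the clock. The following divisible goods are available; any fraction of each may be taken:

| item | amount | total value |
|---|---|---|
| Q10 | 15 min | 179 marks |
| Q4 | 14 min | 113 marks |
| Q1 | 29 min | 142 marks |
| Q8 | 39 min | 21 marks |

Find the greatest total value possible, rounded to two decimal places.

434.54

Take in order of value per unit:
- Q10 (179/15 per unit): all 15 → value 179, running total 179.00
- Q4 (113/14 per unit): all 14 → value 113, running total 292.00
- Q1 (142/29 per unit): all 29 → value 142, running total 434.00
- Q8 (21/39 per unit): 1 of 39 → value 1×21/39 = 0.5385, running total 434.54
Total 434.54.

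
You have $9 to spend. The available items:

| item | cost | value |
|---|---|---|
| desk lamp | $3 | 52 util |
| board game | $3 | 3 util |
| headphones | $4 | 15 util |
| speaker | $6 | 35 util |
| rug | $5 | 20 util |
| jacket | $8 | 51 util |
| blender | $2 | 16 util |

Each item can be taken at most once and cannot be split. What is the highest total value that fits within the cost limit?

87 util

Check high-value combinations within $9:
- desk lamp+speaker: cost 3+6=9, value 52+35=87
- desk lamp+headphones+blender: cost 3+4+2=9, value 52+15+16=83
- desk lamp+rug: cost 3+5=8, value 52+20=72
Best: 87 util.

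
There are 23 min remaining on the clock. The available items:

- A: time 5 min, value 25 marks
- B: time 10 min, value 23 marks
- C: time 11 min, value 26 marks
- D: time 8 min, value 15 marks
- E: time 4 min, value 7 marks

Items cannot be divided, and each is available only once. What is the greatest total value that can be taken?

Check high-value combinations within 23 min:
- A+B+D: time 5+10+8=23, value 25+23+15=63
- A+C+E: time 5+11+4=20, value 25+26+7=58
- A+B+E: time 5+10+4=19, value 25+23+7=55
Best: 63 marks.

63 marks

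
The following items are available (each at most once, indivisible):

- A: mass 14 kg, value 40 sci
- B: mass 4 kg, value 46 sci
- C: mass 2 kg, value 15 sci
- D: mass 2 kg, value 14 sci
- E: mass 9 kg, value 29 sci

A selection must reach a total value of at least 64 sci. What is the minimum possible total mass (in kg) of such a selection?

8

Subsets with value ≥ 64, sorted by total mass:
- B+C+D: mass 8, value 75
- B+E: mass 13, value 75
- B+C+E: mass 15, value 90
- B+D+E: mass 15, value 89
Minimum mass: 8 kg.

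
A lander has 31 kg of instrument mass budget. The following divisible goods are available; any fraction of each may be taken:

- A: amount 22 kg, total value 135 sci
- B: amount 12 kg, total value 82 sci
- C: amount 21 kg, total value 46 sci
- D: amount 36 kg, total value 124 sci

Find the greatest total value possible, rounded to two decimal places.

Take in order of value per unit:
- B (82/12 per unit): all 12 → value 82, running total 82.00
- A (135/22 per unit): 19 of 22 → value 19×135/22 = 116.5909, running total 198.59
Total 198.59.

198.59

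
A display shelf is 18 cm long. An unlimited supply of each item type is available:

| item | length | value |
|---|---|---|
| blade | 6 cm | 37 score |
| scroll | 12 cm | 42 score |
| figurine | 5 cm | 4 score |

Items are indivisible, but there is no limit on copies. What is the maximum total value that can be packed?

Best value-per-unit is blade at 37/6, and filling with it alone uses length 3×6=18. No mix of the others beats 3×37 = 111.

111 score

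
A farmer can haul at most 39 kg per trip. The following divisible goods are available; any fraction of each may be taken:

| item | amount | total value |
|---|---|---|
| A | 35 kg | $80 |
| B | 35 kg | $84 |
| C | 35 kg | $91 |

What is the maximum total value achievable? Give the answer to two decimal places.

100.60

Take in order of value per unit:
- C (91/35 per unit): all 35 → value 91, running total 91.00
- B (84/35 per unit): 4 of 35 → value 4×84/35 = 9.6000, running total 100.60
Total 100.60.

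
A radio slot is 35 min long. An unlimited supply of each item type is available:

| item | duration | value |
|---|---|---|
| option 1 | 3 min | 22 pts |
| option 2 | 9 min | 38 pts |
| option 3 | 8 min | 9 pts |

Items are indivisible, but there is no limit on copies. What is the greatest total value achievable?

242 pts

Best value-per-unit is option 1 at 22/3, and filling with it alone uses duration 11×3=33. No mix of the others beats 11×22 = 242.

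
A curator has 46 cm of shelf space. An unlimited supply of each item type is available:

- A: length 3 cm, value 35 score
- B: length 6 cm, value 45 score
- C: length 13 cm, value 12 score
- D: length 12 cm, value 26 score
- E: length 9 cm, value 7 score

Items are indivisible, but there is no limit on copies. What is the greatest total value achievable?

Best value-per-unit is A at 35/3, and filling with it alone uses length 15×3=45. No mix of the others beats 15×35 = 525.

525 score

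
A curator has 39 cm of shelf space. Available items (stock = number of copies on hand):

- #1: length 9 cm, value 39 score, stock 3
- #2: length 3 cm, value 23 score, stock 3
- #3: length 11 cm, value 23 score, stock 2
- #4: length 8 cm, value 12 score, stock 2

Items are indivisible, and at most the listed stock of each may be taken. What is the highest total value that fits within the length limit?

Best selections within length 39 and stock limits:
- 3×#1 + 3×#2: length 36, value 186
- 2×#1 + 3×#2 + 1×#3: length 38, value 170
- 3×#1 + 2×#2: length 33, value 163
- 2×#1 + 3×#2 + 1×#4: length 35, value 159
Best: 186 score.

186 score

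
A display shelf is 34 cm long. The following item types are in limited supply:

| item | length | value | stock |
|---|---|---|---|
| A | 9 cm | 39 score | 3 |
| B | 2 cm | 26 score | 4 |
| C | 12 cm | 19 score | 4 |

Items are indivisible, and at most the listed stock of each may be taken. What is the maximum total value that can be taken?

195 score

Top feasible selections:
- 3×A + 3×B: length 33, value 195
- 2×A + 4×B: length 26, value 182
- 3×A + 2×B: length 31, value 169
Best: 195 score.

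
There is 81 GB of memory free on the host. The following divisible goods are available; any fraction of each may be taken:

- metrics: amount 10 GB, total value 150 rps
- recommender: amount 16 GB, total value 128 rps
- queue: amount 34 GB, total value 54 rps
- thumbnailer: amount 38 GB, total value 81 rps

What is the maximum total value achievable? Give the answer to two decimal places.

386.00

Take in order of value per unit:
- metrics (150/10 per unit): all 10 → value 150, running total 150.00
- recommender (128/16 per unit): all 16 → value 128, running total 278.00
- thumbnailer (81/38 per unit): all 38 → value 81, running total 359.00
- queue (54/34 per unit): 17 of 34 → value 17×54/34 = 27.0000, running total 386.00
Total 386.00.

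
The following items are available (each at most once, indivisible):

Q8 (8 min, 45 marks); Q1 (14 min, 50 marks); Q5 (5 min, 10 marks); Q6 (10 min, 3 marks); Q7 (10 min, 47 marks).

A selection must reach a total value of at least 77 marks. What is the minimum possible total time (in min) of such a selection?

Subsets with value ≥ 77, sorted by total time:
- Q8+Q7: time 18, value 92
- Q8+Q1: time 22, value 95
Minimum time: 18 min.

18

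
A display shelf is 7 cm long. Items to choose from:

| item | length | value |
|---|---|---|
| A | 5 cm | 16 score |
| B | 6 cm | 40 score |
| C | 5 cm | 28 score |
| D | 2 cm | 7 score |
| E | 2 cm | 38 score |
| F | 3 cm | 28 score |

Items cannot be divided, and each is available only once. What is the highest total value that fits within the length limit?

73 score

Check high-value combinations within 7 cm:
- D+E+F: length 2+2+3=7, value 7+38+28=73
- E+F: length 2+3=5, value 38+28=66
- C+E: length 5+2=7, value 28+38=66
Best: 73 score.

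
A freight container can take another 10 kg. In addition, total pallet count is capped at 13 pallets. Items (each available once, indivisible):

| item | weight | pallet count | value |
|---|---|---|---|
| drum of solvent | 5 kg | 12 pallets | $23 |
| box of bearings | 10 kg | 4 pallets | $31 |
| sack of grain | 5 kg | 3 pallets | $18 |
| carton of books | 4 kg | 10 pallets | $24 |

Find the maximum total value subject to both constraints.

$42

Feasible sets respecting both limits:
- sack of grain+carton of books: weight 9, pallet count 13, value 42
- box of bearings: weight 10, pallet count 4, value 31
- carton of books: weight 4, pallet count 10, value 24
- drum of solvent: weight 5, pallet count 12, value 23
Best: $42.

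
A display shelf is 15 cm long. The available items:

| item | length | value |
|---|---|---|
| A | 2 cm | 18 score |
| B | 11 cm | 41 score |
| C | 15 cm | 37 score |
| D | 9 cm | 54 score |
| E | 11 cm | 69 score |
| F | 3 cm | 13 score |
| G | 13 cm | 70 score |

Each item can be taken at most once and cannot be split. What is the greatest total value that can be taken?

88 score

Check high-value combinations within 15 cm:
- A+G: length 2+13=15, value 18+70=88
- A+E: length 2+11=13, value 18+69=87
- A+D+F: length 2+9+3=14, value 18+54+13=85
Best: 88 score.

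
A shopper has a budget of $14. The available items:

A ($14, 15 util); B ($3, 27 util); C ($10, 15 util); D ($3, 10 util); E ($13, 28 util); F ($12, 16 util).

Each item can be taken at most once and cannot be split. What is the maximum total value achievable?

Check high-value combinations within $14:
- B+C: cost 3+10=13, value 27+15=42
- B+D: cost 3+3=6, value 27+10=37
- E: cost 13, value 28
- B: cost 3, value 27
- C+D: cost 10+3=13, value 15+10=25
Best: 42 util.

42 util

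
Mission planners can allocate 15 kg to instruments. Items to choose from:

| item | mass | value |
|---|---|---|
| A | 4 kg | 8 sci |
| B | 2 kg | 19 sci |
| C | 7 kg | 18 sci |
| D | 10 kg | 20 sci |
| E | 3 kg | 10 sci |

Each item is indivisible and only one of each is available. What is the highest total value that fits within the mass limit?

Check high-value combinations within 15 kg:
- B+D+E: mass 2+10+3=15, value 19+20+10=49
- B+C+E: mass 2+7+3=12, value 19+18+10=47
- A+B+C: mass 4+2+7=13, value 8+19+18=45
- B+D: mass 2+10=12, value 19+20=39
Best: 49 sci.

49 sci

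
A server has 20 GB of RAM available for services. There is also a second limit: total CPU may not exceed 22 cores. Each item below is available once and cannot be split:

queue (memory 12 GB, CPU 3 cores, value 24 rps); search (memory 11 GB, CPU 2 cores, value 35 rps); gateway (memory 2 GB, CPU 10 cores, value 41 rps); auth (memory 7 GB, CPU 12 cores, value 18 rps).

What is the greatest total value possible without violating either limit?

76 rps

Feasible sets respecting both limits:
- search+gateway: memory 13, CPU 12, value 76
- queue+gateway: memory 14, CPU 13, value 65
- gateway+auth: memory 9, CPU 22, value 59
- search+auth: memory 18, CPU 14, value 53
Best: 76 rps.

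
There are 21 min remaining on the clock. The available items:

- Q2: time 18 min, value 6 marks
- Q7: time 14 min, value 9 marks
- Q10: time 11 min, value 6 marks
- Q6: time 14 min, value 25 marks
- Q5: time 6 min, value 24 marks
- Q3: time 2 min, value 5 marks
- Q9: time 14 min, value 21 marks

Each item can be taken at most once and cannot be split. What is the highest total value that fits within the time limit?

Check high-value combinations within 21 min:
- Q6+Q5: time 14+6=20, value 25+24=49
- Q5+Q9: time 6+14=20, value 24+21=45
- Q10+Q5+Q3: time 11+6+2=19, value 6+24+5=35
- Q7+Q5: time 14+6=20, value 9+24=33
- Q6+Q3: time 14+2=16, value 25+5=30
Best: 49 marks.

49 marks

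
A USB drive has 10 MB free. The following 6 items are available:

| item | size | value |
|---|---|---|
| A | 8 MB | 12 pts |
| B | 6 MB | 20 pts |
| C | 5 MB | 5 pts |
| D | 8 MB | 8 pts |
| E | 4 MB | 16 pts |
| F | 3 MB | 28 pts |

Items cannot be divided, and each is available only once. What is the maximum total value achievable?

48 pts

This is a 0/1 knapsack; check combinations near the capacity.
- B+F: size 6+3=9, value 20+28=48
- E+F: size 4+3=7, value 16+28=44
- B+E: size 6+4=10, value 20+16=36
Best: 48 pts.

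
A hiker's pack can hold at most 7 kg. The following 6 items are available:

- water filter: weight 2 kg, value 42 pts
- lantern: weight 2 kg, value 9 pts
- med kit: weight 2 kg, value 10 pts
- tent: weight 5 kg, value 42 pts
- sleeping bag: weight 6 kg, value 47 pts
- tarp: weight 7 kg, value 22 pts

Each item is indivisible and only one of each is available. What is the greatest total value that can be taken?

84 pts

Check high-value combinations within 7 kg:
- water filter+tent: weight 2+5=7, value 42+42=84
- water filter+lantern+med kit: weight 2+2+2=6, value 42+9+10=61
- water filter+med kit: weight 2+2=4, value 42+10=52
- med kit+tent: weight 2+5=7, value 10+42=52
- water filter+lantern: weight 2+2=4, value 42+9=51
Best: 84 pts.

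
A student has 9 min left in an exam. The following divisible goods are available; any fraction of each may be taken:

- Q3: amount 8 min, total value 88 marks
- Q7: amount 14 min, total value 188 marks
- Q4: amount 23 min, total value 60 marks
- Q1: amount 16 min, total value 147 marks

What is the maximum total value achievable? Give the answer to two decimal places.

120.86

Take in order of value per unit:
- Q7 (188/14 per unit): 9 of 14 → value 9×188/14 = 120.8571, running total 120.86
Total 120.86.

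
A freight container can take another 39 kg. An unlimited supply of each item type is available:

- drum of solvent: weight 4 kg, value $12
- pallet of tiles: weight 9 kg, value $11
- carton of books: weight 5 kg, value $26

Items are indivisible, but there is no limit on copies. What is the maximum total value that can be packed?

Best value-per-unit is carton of books at 26/5; filling with it alone gives 7×26 = 182.
Optimal mix: 1×drum of solvent + 7×carton of books → weight 39, value 194.

$194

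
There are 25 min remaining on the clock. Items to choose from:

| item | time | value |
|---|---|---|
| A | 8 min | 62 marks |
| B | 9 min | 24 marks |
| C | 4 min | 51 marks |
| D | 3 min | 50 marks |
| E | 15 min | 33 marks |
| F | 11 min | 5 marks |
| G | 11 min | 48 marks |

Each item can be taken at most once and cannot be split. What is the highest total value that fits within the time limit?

187 marks

Check high-value combinations within 25 min:
- A+B+C+D: time 8+9+4+3=24, value 62+24+51+50=187
- A+C+D: time 8+4+3=15, value 62+51+50=163
- A+C+G: time 8+4+11=23, value 62+51+48=161
- A+D+G: time 8+3+11=22, value 62+50+48=160
Best: 187 marks.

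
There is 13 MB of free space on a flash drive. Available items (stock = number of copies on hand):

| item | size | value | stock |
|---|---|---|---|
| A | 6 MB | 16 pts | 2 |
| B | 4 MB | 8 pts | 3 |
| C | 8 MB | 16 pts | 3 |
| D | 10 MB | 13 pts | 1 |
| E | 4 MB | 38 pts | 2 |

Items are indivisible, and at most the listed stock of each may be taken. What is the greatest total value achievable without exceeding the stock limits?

Top feasible selections:
- 1×B + 2×E: size 12, value 84
- 2×E: size 8, value 76
- 1×A + 1×E: size 10, value 54
Best: 84 pts.

84 pts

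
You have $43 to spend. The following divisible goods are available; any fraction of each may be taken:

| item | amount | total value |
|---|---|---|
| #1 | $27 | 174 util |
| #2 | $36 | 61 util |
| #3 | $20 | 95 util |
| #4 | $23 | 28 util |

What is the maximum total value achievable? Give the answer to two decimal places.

Take in order of value per unit:
- #1 (174/27 per unit): all 27 → value 174, running total 174.00
- #3 (95/20 per unit): 16 of 20 → value 16×95/20 = 76.0000, running total 250.00
Total 250.00.

250.00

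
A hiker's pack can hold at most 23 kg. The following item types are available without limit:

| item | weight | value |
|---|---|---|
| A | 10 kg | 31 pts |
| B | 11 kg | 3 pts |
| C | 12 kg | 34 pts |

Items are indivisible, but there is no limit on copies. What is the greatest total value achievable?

Best value-per-unit is A at 31/10; filling with it alone gives 2×31 = 62.
Optimal mix: 1×A + 1×C → weight 22, value 65.

65 pts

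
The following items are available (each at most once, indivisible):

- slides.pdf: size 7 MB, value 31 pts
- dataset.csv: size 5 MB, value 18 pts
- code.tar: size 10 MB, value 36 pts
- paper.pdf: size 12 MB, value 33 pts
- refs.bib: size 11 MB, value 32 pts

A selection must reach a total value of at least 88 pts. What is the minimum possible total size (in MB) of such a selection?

Subsets with value ≥ 88, sorted by total size:
- slides.pdf+code.tar+refs.bib: size 28, value 99
- slides.pdf+code.tar+paper.pdf: size 29, value 100
- slides.pdf+paper.pdf+refs.bib: size 30, value 96
Minimum size: 28 MB.

28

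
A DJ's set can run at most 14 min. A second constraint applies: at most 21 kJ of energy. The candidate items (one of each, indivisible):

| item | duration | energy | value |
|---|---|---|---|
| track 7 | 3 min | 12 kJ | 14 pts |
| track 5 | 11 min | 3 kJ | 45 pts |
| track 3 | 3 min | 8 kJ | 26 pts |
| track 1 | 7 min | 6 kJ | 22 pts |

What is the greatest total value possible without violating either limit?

71 pts

Feasible sets respecting both limits:
- track 5+track 3: duration 14, energy 11, value 71
- track 7+track 5: duration 14, energy 15, value 59
- track 3+track 1: duration 10, energy 14, value 48
Best: 71 pts.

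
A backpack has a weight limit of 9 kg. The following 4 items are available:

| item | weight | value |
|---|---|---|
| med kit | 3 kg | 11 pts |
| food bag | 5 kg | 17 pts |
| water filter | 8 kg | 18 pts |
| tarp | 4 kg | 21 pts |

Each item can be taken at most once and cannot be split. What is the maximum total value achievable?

Check high-value combinations within 9 kg:
- food bag+tarp: weight 5+4=9, value 17+21=38
- med kit+tarp: weight 3+4=7, value 11+21=32
- med kit+food bag: weight 3+5=8, value 11+17=28
- tarp: weight 4, value 21
- water filter: weight 8, value 18
Best: 38 pts.

38 pts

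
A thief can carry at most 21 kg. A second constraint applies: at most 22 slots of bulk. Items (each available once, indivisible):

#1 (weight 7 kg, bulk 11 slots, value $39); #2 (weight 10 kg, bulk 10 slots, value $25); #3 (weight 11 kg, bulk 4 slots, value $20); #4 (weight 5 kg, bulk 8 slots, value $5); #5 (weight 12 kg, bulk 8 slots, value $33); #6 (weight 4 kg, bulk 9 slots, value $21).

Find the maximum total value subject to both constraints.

$72

Feasible sets respecting both limits:
- #1+#5: weight 19, bulk 19, value 72
- #1+#2: weight 17, bulk 21, value 64
- #1+#6: weight 11, bulk 20, value 60
- #1+#3: weight 18, bulk 15, value 59
Best: $72.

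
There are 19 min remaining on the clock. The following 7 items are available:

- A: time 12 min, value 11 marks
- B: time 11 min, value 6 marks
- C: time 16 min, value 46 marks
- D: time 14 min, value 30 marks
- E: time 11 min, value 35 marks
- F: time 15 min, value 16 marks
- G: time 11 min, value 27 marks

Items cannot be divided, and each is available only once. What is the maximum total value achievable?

Check high-value combinations within 19 min:
- C: time 16, value 46
- E: time 11, value 35
- D: time 14, value 30
- G: time 11, value 27
- F: time 15, value 16
Best: 46 marks.

46 marks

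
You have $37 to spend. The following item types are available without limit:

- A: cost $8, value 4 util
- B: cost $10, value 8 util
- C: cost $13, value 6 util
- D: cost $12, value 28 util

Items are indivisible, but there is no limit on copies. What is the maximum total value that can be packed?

Best value-per-unit is D at 28/12, and filling with it alone uses cost 3×12=36. No mix of the others beats 3×28 = 84.

84 util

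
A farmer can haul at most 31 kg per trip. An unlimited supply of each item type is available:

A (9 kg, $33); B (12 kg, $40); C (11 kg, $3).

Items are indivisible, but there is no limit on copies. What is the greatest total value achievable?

$106

Best value-per-unit is A at 33/9; filling with it alone gives 3×33 = 99.
Optimal mix: 2×A + 1×B → weight 30, value 106.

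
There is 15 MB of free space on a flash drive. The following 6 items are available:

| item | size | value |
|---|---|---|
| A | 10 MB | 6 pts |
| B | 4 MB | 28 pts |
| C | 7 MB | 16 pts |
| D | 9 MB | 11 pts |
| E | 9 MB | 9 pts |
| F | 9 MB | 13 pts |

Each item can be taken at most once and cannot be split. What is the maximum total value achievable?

44 pts

Check high-value combinations within 15 MB:
- B+C: size 4+7=11, value 28+16=44
- B+F: size 4+9=13, value 28+13=41
- B+D: size 4+9=13, value 28+11=39
- B+E: size 4+9=13, value 28+9=37
- A+B: size 10+4=14, value 6+28=34
Best: 44 pts.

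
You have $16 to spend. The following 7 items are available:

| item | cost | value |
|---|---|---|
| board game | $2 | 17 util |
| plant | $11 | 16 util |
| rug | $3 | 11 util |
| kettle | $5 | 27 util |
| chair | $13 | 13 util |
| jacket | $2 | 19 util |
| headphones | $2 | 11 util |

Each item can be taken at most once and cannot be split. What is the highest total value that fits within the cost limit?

Check high-value combinations within $16:
- board game+rug+kettle+jacket+headphones: cost 2+3+5+2+2=14, value 17+11+27+19+11=85
- board game+kettle+jacket+headphones: cost 2+5+2+2=11, value 17+27+19+11=74
- board game+rug+kettle+jacket: cost 2+3+5+2=12, value 17+11+27+19=74
- rug+kettle+jacket+headphones: cost 3+5+2+2=12, value 11+27+19+11=68
- board game+rug+kettle+headphones: cost 2+3+5+2=12, value 17+11+27+11=66
Best: 85 util.

85 util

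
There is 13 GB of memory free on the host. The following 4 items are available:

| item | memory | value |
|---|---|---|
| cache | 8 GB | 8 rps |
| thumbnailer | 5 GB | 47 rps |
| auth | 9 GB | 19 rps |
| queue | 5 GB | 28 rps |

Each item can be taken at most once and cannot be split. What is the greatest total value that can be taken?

This is a 0/1 knapsack; check combinations near the capacity.
- thumbnailer+queue: memory 5+5=10, value 47+28=75
- cache+thumbnailer: memory 8+5=13, value 8+47=55
- thumbnailer: memory 5, value 47
Best: 75 rps.

75 rps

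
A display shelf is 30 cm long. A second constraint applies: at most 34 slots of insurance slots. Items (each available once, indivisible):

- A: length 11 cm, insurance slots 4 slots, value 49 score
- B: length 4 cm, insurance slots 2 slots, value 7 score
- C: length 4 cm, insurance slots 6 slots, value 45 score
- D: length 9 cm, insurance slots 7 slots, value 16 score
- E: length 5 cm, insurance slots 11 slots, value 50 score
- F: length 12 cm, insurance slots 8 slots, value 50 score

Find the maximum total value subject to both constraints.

Feasible sets respecting both limits:
- C+D+E+F: length 30, insurance slots 32, value 161
- A+C+D+E: length 29, insurance slots 28, value 160
- B+C+E+F: length 25, insurance slots 27, value 152
- A+B+C+E: length 24, insurance slots 23, value 151
Best: 161 score.

161 score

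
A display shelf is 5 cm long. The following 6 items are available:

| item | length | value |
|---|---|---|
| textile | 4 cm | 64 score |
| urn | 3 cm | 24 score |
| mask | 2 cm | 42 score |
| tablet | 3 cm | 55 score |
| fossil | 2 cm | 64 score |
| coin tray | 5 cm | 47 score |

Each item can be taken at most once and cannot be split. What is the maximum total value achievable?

119 score

This is a 0/1 knapsack; check combinations near the capacity.
- tablet+fossil: length 3+2=5, value 55+64=119
- mask+fossil: length 2+2=4, value 42+64=106
- mask+tablet: length 2+3=5, value 42+55=97
- urn+fossil: length 3+2=5, value 24+64=88
Best: 119 score.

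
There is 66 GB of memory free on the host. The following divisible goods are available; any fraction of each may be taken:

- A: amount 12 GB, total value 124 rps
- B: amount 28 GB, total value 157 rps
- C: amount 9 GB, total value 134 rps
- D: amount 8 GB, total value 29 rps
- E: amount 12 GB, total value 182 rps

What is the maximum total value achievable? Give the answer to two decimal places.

615.13

Take in order of value per unit:
- E (182/12 per unit): all 12 → value 182, running total 182.00
- C (134/9 per unit): all 9 → value 134, running total 316.00
- A (124/12 per unit): all 12 → value 124, running total 440.00
- B (157/28 per unit): all 28 → value 157, running total 597.00
- D (29/8 per unit): 5 of 8 → value 5×29/8 = 18.1250, running total 615.13
Total 615.13.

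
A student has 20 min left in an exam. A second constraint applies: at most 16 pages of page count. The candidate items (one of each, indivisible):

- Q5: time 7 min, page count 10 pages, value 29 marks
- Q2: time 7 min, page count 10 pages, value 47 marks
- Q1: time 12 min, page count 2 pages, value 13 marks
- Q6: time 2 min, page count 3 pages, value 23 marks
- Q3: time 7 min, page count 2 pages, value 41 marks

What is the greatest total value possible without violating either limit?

111 marks

Feasible sets respecting both limits:
- Q2+Q6+Q3: time 16, page count 15, value 111
- Q5+Q6+Q3: time 16, page count 15, value 93
- Q2+Q3: time 14, page count 12, value 88
- Q2+Q6: time 9, page count 13, value 70
Best: 111 marks.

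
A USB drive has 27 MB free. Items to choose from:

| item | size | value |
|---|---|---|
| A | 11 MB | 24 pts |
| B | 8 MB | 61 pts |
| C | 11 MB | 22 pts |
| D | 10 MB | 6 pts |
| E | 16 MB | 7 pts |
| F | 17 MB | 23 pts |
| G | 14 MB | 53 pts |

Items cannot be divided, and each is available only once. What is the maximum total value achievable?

This is a 0/1 knapsack; check combinations near the capacity.
- B+G: size 8+14=22, value 61+53=114
- A+B: size 11+8=19, value 24+61=85
- B+F: size 8+17=25, value 61+23=84
- B+C: size 8+11=19, value 61+22=83
Best: 114 pts.

114 pts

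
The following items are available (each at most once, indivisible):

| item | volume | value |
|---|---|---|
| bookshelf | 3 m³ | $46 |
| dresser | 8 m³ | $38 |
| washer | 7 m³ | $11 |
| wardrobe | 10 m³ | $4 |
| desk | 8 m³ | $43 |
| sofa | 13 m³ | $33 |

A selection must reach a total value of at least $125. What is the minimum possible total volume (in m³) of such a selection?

Subsets with value ≥ 125, sorted by total volume:
- bookshelf+dresser+desk: volume 19, value 127
- bookshelf+dresser+washer+desk: volume 26, value 138
- bookshelf+dresser+wardrobe+desk: volume 29, value 131
- bookshelf+washer+desk+sofa: volume 31, value 133
Minimum volume: 19 m³.

19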